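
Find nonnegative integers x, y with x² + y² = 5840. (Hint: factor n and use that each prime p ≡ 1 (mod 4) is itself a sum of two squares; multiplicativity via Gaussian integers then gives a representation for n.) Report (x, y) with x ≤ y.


Step 1: Factor n = 5840 = 2^4 · 5 · 73.
Step 2: Check the mod-4 condition on each prime factor: 2 = 2 (special); 5 ≡ 1 (mod 4), exponent 1; 73 ≡ 1 (mod 4), exponent 1.
All primes ≡ 3 (mod 4) appear to even exponent (or don't appear), so by the two-squares theorem n IS expressible as a sum of two squares.
Step 3: Build a representation. Group n = k² · m with k = 4 and m = 5 · 73 = 365 (a product of primes ≡ 1 (mod 4)); a representation of m scales to one of n via (k·x)² + (k·y)² = k²(x² + y²). Each prime p ≡ 1 (mod 4) is itself a sum of two squares; find a² by testing p − a² for a perfect square:
  5: 5 − 1² = 4 = 2² ⇒ 5 = 1² + 2².
  73: 73 − 1² = 72, 73 − 2² = 69, 73 − 3² = 64 = 8² ⇒ 73 = 3² + 8².
  Combine using the Brahmagupta–Fibonacci identity (a² + b²)(c² + d²) = (ac − bd)² + (ad + bc)² = (ac + bd)² + (ad − bc)²:
  5 · 73 = 365: from (1² + 2²)(3² + 8²), take (1·3 − 2·8, 1·8 + 2·3) = (3 − 16, 8 + 6) = (-13, 14); dropping signs (only squares matter) gives (13, 14); check 13² + 14² = 169 + 196 = 365 ✓.
  Scale by k = 4: (4·13, 4·14) = (52, 56).
Step 4: Order so x ≤ y and verify: 52² + 56² = 2704 + 3136 = 5840 = n. ✓

n = 5840 = 52² + 56² (one valid representation with x ≤ y).


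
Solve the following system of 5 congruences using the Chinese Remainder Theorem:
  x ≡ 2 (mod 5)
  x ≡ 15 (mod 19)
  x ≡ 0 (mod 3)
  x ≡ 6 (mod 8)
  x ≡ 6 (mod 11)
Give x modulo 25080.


Product of moduli M = 5 · 19 · 3 · 8 · 11 = 25080.
Merge one congruence at a time:
  Start: x ≡ 2 (mod 5).
  Combine with x ≡ 15 (mod 19); new modulus lcm = 95.
    Write x = 2 + 5·t and substitute into x ≡ 15 (mod 19): 5·t ≡ 15 − 2 = 13 (mod 19).
    The inverse of 5 mod 19 is 4 (since 5·4 = 20 = 1·19 + 1), so t ≡ 4·13 = 52 ≡ 14 (mod 19).
    Then x = 2 + 5·14 = 72, valid modulo lcm(5, 19) = 95: x ≡ 72 (mod 95).
  Combine with x ≡ 0 (mod 3); new modulus lcm = 285.
    Write x = 72 + 95·t and substitute into x ≡ 0 (mod 3): 95·t ≡ 0 − 72 = -72 (mod 3).
    Reduce coefficients mod 3: 2·t ≡ 0 (mod 3).
    The inverse of 2 mod 3 is 2 (since 2·2 = 4 = 1·3 + 1), so t ≡ 2·0 = 0 ≡ 0 (mod 3).
    Then x = 72 + 95·0 = 72, valid modulo lcm(95, 3) = 285: x ≡ 72 (mod 285).
  Combine with x ≡ 6 (mod 8); new modulus lcm = 2280.
    Write x = 72 + 285·t and substitute into x ≡ 6 (mod 8): 285·t ≡ 6 − 72 = -66 (mod 8).
    Reduce coefficients mod 8: 5·t ≡ 6 (mod 8).
    The inverse of 5 mod 8 is 5 (since 5·5 = 25 = 3·8 + 1), so t ≡ 5·6 = 30 ≡ 6 (mod 8).
    Then x = 72 + 285·6 = 1782, valid modulo lcm(285, 8) = 2280: x ≡ 1782 (mod 2280).
  Combine with x ≡ 6 (mod 11); new modulus lcm = 25080.
    Write x = 1782 + 2280·t and substitute into x ≡ 6 (mod 11): 2280·t ≡ 6 − 1782 = -1776 (mod 11).
    Reduce coefficients mod 11: 3·t ≡ 6 (mod 11).
    The inverse of 3 mod 11 is 4 (since 3·4 = 12 = 1·11 + 1), so t ≡ 4·6 = 24 ≡ 2 (mod 11).
    Then x = 1782 + 2280·2 = 6342, valid modulo lcm(2280, 11) = 25080: x ≡ 6342 (mod 25080).
Verify against each original: 6342 mod 5 = 2, 6342 mod 19 = 15, 6342 mod 3 = 0, 6342 mod 8 = 6, 6342 mod 11 = 6.

x ≡ 6342 (mod 25080).


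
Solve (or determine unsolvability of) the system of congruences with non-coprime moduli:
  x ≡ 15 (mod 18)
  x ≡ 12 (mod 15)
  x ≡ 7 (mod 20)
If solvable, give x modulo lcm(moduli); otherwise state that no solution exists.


Moduli 18, 15, 20 are not pairwise coprime, so CRT works modulo lcm(m_i) when all pairwise compatibility conditions hold.
Pairwise compatibility: gcd(m_i, m_j) must divide a_i - a_j for every pair.
Merge one congruence at a time:
  Start: x ≡ 15 (mod 18).
  Combine with x ≡ 12 (mod 15): gcd(18, 15) = 3; 12 - 15 = -3, which IS divisible by 3, so compatible.
    Write x = 15 + 18·t and substitute into x ≡ 12 (mod 15): 18·t ≡ 12 − 15 = -3 (mod 15).
    Divide the congruence (and modulus) by g = 3: 6·t ≡ -1 (mod 5).
    Reduce coefficients mod 5: 1·t ≡ 4 (mod 5).
    So t ≡ 4 (mod 5).
    Then x = 15 + 18·4 = 87, valid modulo lcm(18, 15) = 90: x ≡ 87 (mod 90).
  Combine with x ≡ 7 (mod 20): gcd(90, 20) = 10; 7 - 87 = -80, which IS divisible by 10, so compatible.
    Write x = 87 + 90·t and substitute into x ≡ 7 (mod 20): 90·t ≡ 7 − 87 = -80 (mod 20).
    Divide the congruence (and modulus) by g = 10: 9·t ≡ -8 (mod 2).
    Reduce coefficients mod 2: 1·t ≡ 0 (mod 2).
    So t ≡ 0 (mod 2).
    Then x = 87 + 90·0 = 87, valid modulo lcm(90, 20) = 180: x ≡ 87 (mod 180).
Verify: 87 mod 18 = 15, 87 mod 15 = 12, 87 mod 20 = 7.

x ≡ 87 (mod 180).


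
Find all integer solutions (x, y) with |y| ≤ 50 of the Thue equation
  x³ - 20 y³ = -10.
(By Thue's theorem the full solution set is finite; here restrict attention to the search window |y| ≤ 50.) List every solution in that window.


The equation is x³ - 20y³ = -10. For fixed y, x³ = 20·y³ − 10, so a solution requires the RHS to be a perfect cube.
Strategy: iterate y from -50 to 50, compute RHS = 20·y³ − 10, and check whether it is a (positive or negative) perfect cube.
Check small values of y:
  y = 0: RHS = -10 is not a perfect cube.
  y = 1: RHS = 10 is not a perfect cube.
  y = -1: RHS = -30 is not a perfect cube.
  y = 2: RHS = 150 is not a perfect cube.
  y = -2: RHS = -170 is not a perfect cube.
  y = 3: RHS = 530 is not a perfect cube.
  y = -3: RHS = -550 is not a perfect cube.
Continuing the search up to |y| = 50 finds no solutions either.
No (x, y) in the scanned range satisfies the equation.

No integer solutions with |y| ≤ 50.


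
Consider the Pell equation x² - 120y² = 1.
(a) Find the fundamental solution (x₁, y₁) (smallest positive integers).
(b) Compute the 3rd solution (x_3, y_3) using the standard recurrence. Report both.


Step 1: Find the fundamental solution (x₁, y₁) of x² - 120y² = 1.
  Expand √120 as a continued fraction. a₀ = ⌊√120⌋ = 10; iterate m_{k+1} = d_k·a_k − m_k, d_{k+1} = (120 − m_{k+1}²)/d_k, a_{k+1} = ⌊(a₀ + m_{k+1})/d_{k+1}⌋ (starting m₀ = 0, d₀ = 1), with convergents p_k = a_k·p_{k-1} + p_{k-2}, q_k = a_k·q_{k-1} + q_{k-2} (p₋₁ = 1, q₋₁ = 0):
  k = 0: a₀ = 10; p₀/q₀ = 10/1; p₀² − 120·q₀² = 100 − 120 = -20.
  k = 1: m = 10, d = 20, a = ⌊(10 + 10)/20⌋ = 1; p/q = (1·10 + 1)/(1·1 + 0) = 11/1; p² − 120·q² = 121 − 120 = 1.
  The first convergent with p² − 120·q² = 1 gives the fundamental solution (x₁, y₁) = (11, 1).
Step 2: Apply the recurrence (x_{n+1}, y_{n+1}) = (x₁x_n + 120y₁y_n, x₁y_n + y₁x_n) repeatedly.
  From (x_1, y_1) = (11, 1): x_2 = 11·11 + 120·1·1 = 241; y_2 = 11·1 + 1·11 = 22.
  From (x_2, y_2) = (241, 22): x_3 = 11·241 + 120·1·22 = 5291; y_3 = 11·22 + 1·241 = 483.
Step 3: Verify x_3² - 120·y_3² = 27994681 - 27994680 = 1 (should be 1). ✓

(x_1, y_1) = (11, 1); (x_3, y_3) = (5291, 483).


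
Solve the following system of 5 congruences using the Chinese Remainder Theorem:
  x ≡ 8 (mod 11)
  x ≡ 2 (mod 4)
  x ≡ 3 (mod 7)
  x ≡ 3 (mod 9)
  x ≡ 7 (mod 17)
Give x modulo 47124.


Product of moduli M = 11 · 4 · 7 · 9 · 17 = 47124.
Merge one congruence at a time:
  Start: x ≡ 8 (mod 11).
  Combine with x ≡ 2 (mod 4); new modulus lcm = 44.
    Write x = 8 + 11·t and substitute into x ≡ 2 (mod 4): 11·t ≡ 2 − 8 = -6 (mod 4).
    Reduce coefficients mod 4: 3·t ≡ 2 (mod 4).
    The inverse of 3 mod 4 is 3 (since 3·3 = 9 = 2·4 + 1), so t ≡ 3·2 = 6 ≡ 2 (mod 4).
    Then x = 8 + 11·2 = 30, valid modulo lcm(11, 4) = 44: x ≡ 30 (mod 44).
  Combine with x ≡ 3 (mod 7); new modulus lcm = 308.
    Write x = 30 + 44·t and substitute into x ≡ 3 (mod 7): 44·t ≡ 3 − 30 = -27 (mod 7).
    Reduce coefficients mod 7: 2·t ≡ 1 (mod 7).
    The inverse of 2 mod 7 is 4 (since 2·4 = 8 = 1·7 + 1), so t ≡ 4·1 = 4 ≡ 4 (mod 7).
    Then x = 30 + 44·4 = 206, valid modulo lcm(44, 7) = 308: x ≡ 206 (mod 308).
  Combine with x ≡ 3 (mod 9); new modulus lcm = 2772.
    Write x = 206 + 308·t and substitute into x ≡ 3 (mod 9): 308·t ≡ 3 − 206 = -203 (mod 9).
    Reduce coefficients mod 9: 2·t ≡ 4 (mod 9).
    The inverse of 2 mod 9 is 5 (since 2·5 = 10 = 1·9 + 1), so t ≡ 5·4 = 20 ≡ 2 (mod 9).
    Then x = 206 + 308·2 = 822, valid modulo lcm(308, 9) = 2772: x ≡ 822 (mod 2772).
  Combine with x ≡ 7 (mod 17); new modulus lcm = 47124.
    Write x = 822 + 2772·t and substitute into x ≡ 7 (mod 17): 2772·t ≡ 7 − 822 = -815 (mod 17).
    Reduce coefficients mod 17: 1·t ≡ 1 (mod 17).
    So t ≡ 1 (mod 17).
    Then x = 822 + 2772·1 = 3594, valid modulo lcm(2772, 17) = 47124: x ≡ 3594 (mod 47124).
Verify against each original: 3594 mod 11 = 8, 3594 mod 4 = 2, 3594 mod 7 = 3, 3594 mod 9 = 3, 3594 mod 17 = 7.

x ≡ 3594 (mod 47124).


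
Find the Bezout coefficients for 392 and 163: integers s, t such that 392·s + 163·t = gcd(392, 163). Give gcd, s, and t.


Euclidean algorithm on (392, 163) — divide until remainder is 0:
  392 = 2 · 163 + 66
  163 = 2 · 66 + 31
  66 = 2 · 31 + 4
  31 = 7 · 4 + 3
  4 = 1 · 3 + 1
  3 = 3 · 1 + 0
gcd(392, 163) = 1.
Track Bezout coefficients alongside the remainders: start with r₀ = 392 = a·1 + b·0 (s = 1, t = 0) and r₁ = 163 = a·0 + b·1 (s = 0, t = 1); each new remainder r_{k+1} = r_{k-1} − q_k·r_k inherits s_{k+1} = s_{k-1} − q_k·s_k, t_{k+1} = t_{k-1} − q_k·t_k, so r_k = a·s_k + b·t_k at every step:
  q = 2: r = 66, s = 1 − 2·0 = 1, t = 0 − 2·1 = -2  (check: 392·1 + 163·(-2) = 66)
  q = 2: r = 31, s = 0 − 2·1 = -2, t = 1 − 2·(-2) = 5  (check: 392·(-2) + 163·5 = 31)
  q = 2: r = 4, s = 1 − 2·(-2) = 5, t = -2 − 2·5 = -12  (check: 392·5 + 163·(-12) = 4)
  q = 7: r = 3, s = -2 − 7·5 = -37, t = 5 − 7·(-12) = 89  (check: 392·(-37) + 163·89 = 3)
  q = 1: r = 1, s = 5 − 1·(-37) = 42, t = -12 − 1·89 = -101  (check: 392·42 + 163·(-101) = 1)
The row with r = 1 (the gcd) gives the Bezout coefficients s = 42, t = -101.
Result: 392 · (42) + 163 · (-101) = 1.

gcd(392, 163) = 1; s = 42, t = -101 (check: 392·42 + 163·(-101) = 1).


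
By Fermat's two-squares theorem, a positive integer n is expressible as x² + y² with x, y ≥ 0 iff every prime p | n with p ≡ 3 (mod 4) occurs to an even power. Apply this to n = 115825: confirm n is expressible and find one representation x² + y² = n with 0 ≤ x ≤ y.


Step 1: Factor n = 115825 = 5^2 · 41 · 113.
Step 2: Check the mod-4 condition on each prime factor: 5 ≡ 1 (mod 4), exponent 2; 41 ≡ 1 (mod 4), exponent 1; 113 ≡ 1 (mod 4), exponent 1.
All primes ≡ 3 (mod 4) appear to even exponent (or don't appear), so by the two-squares theorem n IS expressible as a sum of two squares.
Step 3: Build a representation. Group n = k² · m with k = 5 and m = 41 · 113 = 4633 (a product of primes ≡ 1 (mod 4)); a representation of m scales to one of n via (k·x)² + (k·y)² = k²(x² + y²). Each prime p ≡ 1 (mod 4) is itself a sum of two squares; find a² by testing p − a² for a perfect square:
  41: 41 − 1² = 40, 41 − 2² = 37, 41 − 3² = 32, 41 − 4² = 25 = 5² ⇒ 41 = 4² + 5².
  113: 113 − 1² = 112, 113 − 2² = 109, 113 − 3² = 104, 113 − 4² = 97, 113 − 5² = 88, 113 − 6² = 77, 113 − 7² = 64 = 8² ⇒ 113 = 7² + 8².
  Combine using the Brahmagupta–Fibonacci identity (a² + b²)(c² + d²) = (ac − bd)² + (ad + bc)² = (ac + bd)² + (ad − bc)²:
  41 · 113 = 4633: from (4² + 5²)(7² + 8²), take (4·7 − 5·8, 4·8 + 5·7) = (28 − 40, 32 + 35) = (-12, 67); dropping signs (only squares matter) gives (12, 67); check 12² + 67² = 144 + 4489 = 4633 ✓.
  Scale by k = 5: (5·12, 5·67) = (60, 335).
Step 4: Order so x ≤ y and verify: 60² + 335² = 3600 + 112225 = 115825 = n. ✓

n = 115825 = 60² + 335² (one valid representation with x ≤ y).


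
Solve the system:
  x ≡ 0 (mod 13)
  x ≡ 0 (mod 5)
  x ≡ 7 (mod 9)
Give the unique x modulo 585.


Moduli 13, 5, 9 are pairwise coprime; by CRT there is a unique solution modulo M = 13 · 5 · 9 = 585.
Solve pairwise, accumulating the modulus:
  Start with x ≡ 0 (mod 13).
  Combine with x ≡ 0 (mod 5): since gcd(13, 5) = 1, we get a unique residue mod 65.
    Write x = 0 + 13·t and substitute into x ≡ 0 (mod 5): 13·t ≡ 0 − 0 = 0 (mod 5).
    Reduce coefficients mod 5: 3·t ≡ 0 (mod 5).
    The inverse of 3 mod 5 is 2 (since 3·2 = 6 = 1·5 + 1), so t ≡ 2·0 = 0 ≡ 0 (mod 5).
    Then x = 0 + 13·0 = 0, valid modulo lcm(13, 5) = 65: x ≡ 0 (mod 65).
  Combine with x ≡ 7 (mod 9): since gcd(65, 9) = 1, we get a unique residue mod 585.
    Write x = 0 + 65·t and substitute into x ≡ 7 (mod 9): 65·t ≡ 7 − 0 = 7 (mod 9).
    Reduce coefficients mod 9: 2·t ≡ 7 (mod 9).
    The inverse of 2 mod 9 is 5 (since 2·5 = 10 = 1·9 + 1), so t ≡ 5·7 = 35 ≡ 8 (mod 9).
    Then x = 0 + 65·8 = 520, valid modulo lcm(65, 9) = 585: x ≡ 520 (mod 585).
Verify: 520 mod 13 = 0 ✓, 520 mod 5 = 0 ✓, 520 mod 9 = 7 ✓.

x ≡ 520 (mod 585).


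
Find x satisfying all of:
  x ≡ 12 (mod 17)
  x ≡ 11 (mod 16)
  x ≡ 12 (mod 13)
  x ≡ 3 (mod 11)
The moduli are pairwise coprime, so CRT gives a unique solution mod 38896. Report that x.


Product of moduli M = 17 · 16 · 13 · 11 = 38896.
Merge one congruence at a time:
  Start: x ≡ 12 (mod 17).
  Combine with x ≡ 11 (mod 16); new modulus lcm = 272.
    Write x = 12 + 17·t and substitute into x ≡ 11 (mod 16): 17·t ≡ 11 − 12 = -1 (mod 16).
    Reduce coefficients mod 16: 1·t ≡ 15 (mod 16).
    So t ≡ 15 (mod 16).
    Then x = 12 + 17·15 = 267, valid modulo lcm(17, 16) = 272: x ≡ 267 (mod 272).
  Combine with x ≡ 12 (mod 13); new modulus lcm = 3536.
    Write x = 267 + 272·t and substitute into x ≡ 12 (mod 13): 272·t ≡ 12 − 267 = -255 (mod 13).
    Reduce coefficients mod 13: 12·t ≡ 5 (mod 13).
    The inverse of 12 mod 13 is 12 (since 12·12 = 144 = 11·13 + 1), so t ≡ 12·5 = 60 ≡ 8 (mod 13).
    Then x = 267 + 272·8 = 2443, valid modulo lcm(272, 13) = 3536: x ≡ 2443 (mod 3536).
  Combine with x ≡ 3 (mod 11); new modulus lcm = 38896.
    Write x = 2443 + 3536·t and substitute into x ≡ 3 (mod 11): 3536·t ≡ 3 − 2443 = -2440 (mod 11).
    Reduce coefficients mod 11: 5·t ≡ 2 (mod 11).
    The inverse of 5 mod 11 is 9 (since 5·9 = 45 = 4·11 + 1), so t ≡ 9·2 = 18 ≡ 7 (mod 11).
    Then x = 2443 + 3536·7 = 27195, valid modulo lcm(3536, 11) = 38896: x ≡ 27195 (mod 38896).
Verify against each original: 27195 mod 17 = 12, 27195 mod 16 = 11, 27195 mod 13 = 12, 27195 mod 11 = 3.

x ≡ 27195 (mod 38896).


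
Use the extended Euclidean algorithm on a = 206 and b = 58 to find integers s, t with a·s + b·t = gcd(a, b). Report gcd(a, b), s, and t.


Euclidean algorithm on (206, 58) — divide until remainder is 0:
  206 = 3 · 58 + 32
  58 = 1 · 32 + 26
  32 = 1 · 26 + 6
  26 = 4 · 6 + 2
  6 = 3 · 2 + 0
gcd(206, 58) = 2.
Track Bezout coefficients alongside the remainders: start with r₀ = 206 = a·1 + b·0 (s = 1, t = 0) and r₁ = 58 = a·0 + b·1 (s = 0, t = 1); each new remainder r_{k+1} = r_{k-1} − q_k·r_k inherits s_{k+1} = s_{k-1} − q_k·s_k, t_{k+1} = t_{k-1} − q_k·t_k, so r_k = a·s_k + b·t_k at every step:
  q = 3: r = 32, s = 1 − 3·0 = 1, t = 0 − 3·1 = -3  (check: 206·1 + 58·(-3) = 32)
  q = 1: r = 26, s = 0 − 1·1 = -1, t = 1 − 1·(-3) = 4  (check: 206·(-1) + 58·4 = 26)
  q = 1: r = 6, s = 1 − 1·(-1) = 2, t = -3 − 1·4 = -7  (check: 206·2 + 58·(-7) = 6)
  q = 4: r = 2, s = -1 − 4·2 = -9, t = 4 − 4·(-7) = 32  (check: 206·(-9) + 58·32 = 2)
The row with r = 2 (the gcd) gives the Bezout coefficients s = -9, t = 32.
Result: 206 · (-9) + 58 · (32) = 2.

gcd(206, 58) = 2; s = -9, t = 32 (check: 206·(-9) + 58·32 = 2).


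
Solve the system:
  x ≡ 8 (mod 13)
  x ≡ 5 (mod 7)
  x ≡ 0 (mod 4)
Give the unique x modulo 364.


Moduli 13, 7, 4 are pairwise coprime; by CRT there is a unique solution modulo M = 13 · 7 · 4 = 364.
Solve pairwise, accumulating the modulus:
  Start with x ≡ 8 (mod 13).
  Combine with x ≡ 5 (mod 7): since gcd(13, 7) = 1, we get a unique residue mod 91.
    Write x = 8 + 13·t and substitute into x ≡ 5 (mod 7): 13·t ≡ 5 − 8 = -3 (mod 7).
    Reduce coefficients mod 7: 6·t ≡ 4 (mod 7).
    The inverse of 6 mod 7 is 6 (since 6·6 = 36 = 5·7 + 1), so t ≡ 6·4 = 24 ≡ 3 (mod 7).
    Then x = 8 + 13·3 = 47, valid modulo lcm(13, 7) = 91: x ≡ 47 (mod 91).
  Combine with x ≡ 0 (mod 4): since gcd(91, 4) = 1, we get a unique residue mod 364.
    Write x = 47 + 91·t and substitute into x ≡ 0 (mod 4): 91·t ≡ 0 − 47 = -47 (mod 4).
    Reduce coefficients mod 4: 3·t ≡ 1 (mod 4).
    The inverse of 3 mod 4 is 3 (since 3·3 = 9 = 2·4 + 1), so t ≡ 3·1 = 3 ≡ 3 (mod 4).
    Then x = 47 + 91·3 = 320, valid modulo lcm(91, 4) = 364: x ≡ 320 (mod 364).
Verify: 320 mod 13 = 8 ✓, 320 mod 7 = 5 ✓, 320 mod 4 = 0 ✓.

x ≡ 320 (mod 364).


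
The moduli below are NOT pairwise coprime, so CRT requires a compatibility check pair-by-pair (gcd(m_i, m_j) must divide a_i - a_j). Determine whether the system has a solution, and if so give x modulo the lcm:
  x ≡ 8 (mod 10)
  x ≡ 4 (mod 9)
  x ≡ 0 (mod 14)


Moduli 10, 9, 14 are not pairwise coprime, so CRT works modulo lcm(m_i) when all pairwise compatibility conditions hold.
Pairwise compatibility: gcd(m_i, m_j) must divide a_i - a_j for every pair.
Merge one congruence at a time:
  Start: x ≡ 8 (mod 10).
  Combine with x ≡ 4 (mod 9): gcd(10, 9) = 1; 4 - 8 = -4, which IS divisible by 1, so compatible.
    Write x = 8 + 10·t and substitute into x ≡ 4 (mod 9): 10·t ≡ 4 − 8 = -4 (mod 9).
    Reduce coefficients mod 9: 1·t ≡ 5 (mod 9).
    So t ≡ 5 (mod 9).
    Then x = 8 + 10·5 = 58, valid modulo lcm(10, 9) = 90: x ≡ 58 (mod 90).
  Combine with x ≡ 0 (mod 14): gcd(90, 14) = 2; 0 - 58 = -58, which IS divisible by 2, so compatible.
    Write x = 58 + 90·t and substitute into x ≡ 0 (mod 14): 90·t ≡ 0 − 58 = -58 (mod 14).
    Divide the congruence (and modulus) by g = 2: 45·t ≡ -29 (mod 7).
    Reduce coefficients mod 7: 3·t ≡ 6 (mod 7).
    The inverse of 3 mod 7 is 5 (since 3·5 = 15 = 2·7 + 1), so t ≡ 5·6 = 30 ≡ 2 (mod 7).
    Then x = 58 + 90·2 = 238, valid modulo lcm(90, 14) = 630: x ≡ 238 (mod 630).
Verify: 238 mod 10 = 8, 238 mod 9 = 4, 238 mod 14 = 0.

x ≡ 238 (mod 630).


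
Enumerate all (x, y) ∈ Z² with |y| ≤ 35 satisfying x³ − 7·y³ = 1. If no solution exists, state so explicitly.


The equation is x³ - 7y³ = 1. For fixed y, x³ = 7·y³ + 1, so a solution requires the RHS to be a perfect cube.
Strategy: iterate y from -35 to 35, compute RHS = 7·y³ + 1, and check whether it is a (positive or negative) perfect cube.
Check small values of y:
  y = 0: RHS = 1 = (1)³ ⇒ x = 1 works.
  y = 1: RHS = 8 = (2)³ ⇒ x = 2 works.
  y = -1: RHS = -6 is not a perfect cube.
  y = 2: RHS = 57 is not a perfect cube.
  y = -2: RHS = -55 is not a perfect cube.
  y = 3: RHS = 190 is not a perfect cube.
  y = -3: RHS = -188 is not a perfect cube.
Continuing the search up to |y| = 35 finds no further solutions beyond those listed.
Collected solutions: (1, 0), (2, 1).

Solutions (with |y| ≤ 35): (1, 0), (2, 1).


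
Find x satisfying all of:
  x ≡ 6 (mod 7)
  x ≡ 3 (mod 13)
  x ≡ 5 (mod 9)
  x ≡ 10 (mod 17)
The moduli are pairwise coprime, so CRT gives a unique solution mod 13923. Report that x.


Product of moduli M = 7 · 13 · 9 · 17 = 13923.
Merge one congruence at a time:
  Start: x ≡ 6 (mod 7).
  Combine with x ≡ 3 (mod 13); new modulus lcm = 91.
    Write x = 6 + 7·t and substitute into x ≡ 3 (mod 13): 7·t ≡ 3 − 6 = -3 (mod 13).
    Reduce coefficients mod 13: 7·t ≡ 10 (mod 13).
    The inverse of 7 mod 13 is 2 (since 7·2 = 14 = 1·13 + 1), so t ≡ 2·10 = 20 ≡ 7 (mod 13).
    Then x = 6 + 7·7 = 55, valid modulo lcm(7, 13) = 91: x ≡ 55 (mod 91).
  Combine with x ≡ 5 (mod 9); new modulus lcm = 819.
    Write x = 55 + 91·t and substitute into x ≡ 5 (mod 9): 91·t ≡ 5 − 55 = -50 (mod 9).
    Reduce coefficients mod 9: 1·t ≡ 4 (mod 9).
    So t ≡ 4 (mod 9).
    Then x = 55 + 91·4 = 419, valid modulo lcm(91, 9) = 819: x ≡ 419 (mod 819).
  Combine with x ≡ 10 (mod 17); new modulus lcm = 13923.
    Write x = 419 + 819·t and substitute into x ≡ 10 (mod 17): 819·t ≡ 10 − 419 = -409 (mod 17).
    Reduce coefficients mod 17: 3·t ≡ 16 (mod 17).
    The inverse of 3 mod 17 is 6 (since 3·6 = 18 = 1·17 + 1), so t ≡ 6·16 = 96 ≡ 11 (mod 17).
    Then x = 419 + 819·11 = 9428, valid modulo lcm(819, 17) = 13923: x ≡ 9428 (mod 13923).
Verify against each original: 9428 mod 7 = 6, 9428 mod 13 = 3, 9428 mod 9 = 5, 9428 mod 17 = 10.

x ≡ 9428 (mod 13923).


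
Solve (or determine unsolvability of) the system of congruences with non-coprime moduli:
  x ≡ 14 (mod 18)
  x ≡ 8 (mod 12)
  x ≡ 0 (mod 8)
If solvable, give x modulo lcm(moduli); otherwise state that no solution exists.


Moduli 18, 12, 8 are not pairwise coprime, so CRT works modulo lcm(m_i) when all pairwise compatibility conditions hold.
Pairwise compatibility: gcd(m_i, m_j) must divide a_i - a_j for every pair.
Merge one congruence at a time:
  Start: x ≡ 14 (mod 18).
  Combine with x ≡ 8 (mod 12): gcd(18, 12) = 6; 8 - 14 = -6, which IS divisible by 6, so compatible.
    Write x = 14 + 18·t and substitute into x ≡ 8 (mod 12): 18·t ≡ 8 − 14 = -6 (mod 12).
    Divide the congruence (and modulus) by g = 6: 3·t ≡ -1 (mod 2).
    Reduce coefficients mod 2: 1·t ≡ 1 (mod 2).
    So t ≡ 1 (mod 2).
    Then x = 14 + 18·1 = 32, valid modulo lcm(18, 12) = 36: x ≡ 32 (mod 36).
  Combine with x ≡ 0 (mod 8): gcd(36, 8) = 4; 0 - 32 = -32, which IS divisible by 4, so compatible.
    Write x = 32 + 36·t and substitute into x ≡ 0 (mod 8): 36·t ≡ 0 − 32 = -32 (mod 8).
    Divide the congruence (and modulus) by g = 4: 9·t ≡ -8 (mod 2).
    Reduce coefficients mod 2: 1·t ≡ 0 (mod 2).
    So t ≡ 0 (mod 2).
    Then x = 32 + 36·0 = 32, valid modulo lcm(36, 8) = 72: x ≡ 32 (mod 72).
Verify: 32 mod 18 = 14, 32 mod 12 = 8, 32 mod 8 = 0.

x ≡ 32 (mod 72).


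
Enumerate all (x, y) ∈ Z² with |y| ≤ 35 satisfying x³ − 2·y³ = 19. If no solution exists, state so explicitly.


The equation is x³ - 2y³ = 19. For fixed y, x³ = 2·y³ + 19, so a solution requires the RHS to be a perfect cube.
Strategy: iterate y from -35 to 35, compute RHS = 2·y³ + 19, and check whether it is a (positive or negative) perfect cube.
Check small values of y:
  y = 0: RHS = 19 is not a perfect cube.
  y = 1: RHS = 21 is not a perfect cube.
  y = -1: RHS = 17 is not a perfect cube.
  y = 2: RHS = 35 is not a perfect cube.
  y = -2: RHS = 3 is not a perfect cube.
  y = 3: RHS = 73 is not a perfect cube.
  y = -3: RHS = -35 is not a perfect cube.
Continuing the search up to |y| = 35 finds no solutions either.
No (x, y) in the scanned range satisfies the equation.

No integer solutions with |y| ≤ 35.


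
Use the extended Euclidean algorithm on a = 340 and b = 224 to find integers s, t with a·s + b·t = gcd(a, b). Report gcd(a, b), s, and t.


Euclidean algorithm on (340, 224) — divide until remainder is 0:
  340 = 1 · 224 + 116
  224 = 1 · 116 + 108
  116 = 1 · 108 + 8
  108 = 13 · 8 + 4
  8 = 2 · 4 + 0
gcd(340, 224) = 4.
Track Bezout coefficients alongside the remainders: start with r₀ = 340 = a·1 + b·0 (s = 1, t = 0) and r₁ = 224 = a·0 + b·1 (s = 0, t = 1); each new remainder r_{k+1} = r_{k-1} − q_k·r_k inherits s_{k+1} = s_{k-1} − q_k·s_k, t_{k+1} = t_{k-1} − q_k·t_k, so r_k = a·s_k + b·t_k at every step:
  q = 1: r = 116, s = 1 − 1·0 = 1, t = 0 − 1·1 = -1  (check: 340·1 + 224·(-1) = 116)
  q = 1: r = 108, s = 0 − 1·1 = -1, t = 1 − 1·(-1) = 2  (check: 340·(-1) + 224·2 = 108)
  q = 1: r = 8, s = 1 − 1·(-1) = 2, t = -1 − 1·2 = -3  (check: 340·2 + 224·(-3) = 8)
  q = 13: r = 4, s = -1 − 13·2 = -27, t = 2 − 13·(-3) = 41  (check: 340·(-27) + 224·41 = 4)
The row with r = 4 (the gcd) gives the Bezout coefficients s = -27, t = 41.
Result: 340 · (-27) + 224 · (41) = 4.

gcd(340, 224) = 4; s = -27, t = 41 (check: 340·(-27) + 224·41 = 4).


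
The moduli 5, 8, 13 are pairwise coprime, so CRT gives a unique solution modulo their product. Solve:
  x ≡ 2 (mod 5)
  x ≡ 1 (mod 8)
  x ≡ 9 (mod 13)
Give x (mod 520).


Moduli 5, 8, 13 are pairwise coprime; by CRT there is a unique solution modulo M = 5 · 8 · 13 = 520.
Solve pairwise, accumulating the modulus:
  Start with x ≡ 2 (mod 5).
  Combine with x ≡ 1 (mod 8): since gcd(5, 8) = 1, we get a unique residue mod 40.
    Write x = 2 + 5·t and substitute into x ≡ 1 (mod 8): 5·t ≡ 1 − 2 = -1 (mod 8).
    Reduce coefficients mod 8: 5·t ≡ 7 (mod 8).
    The inverse of 5 mod 8 is 5 (since 5·5 = 25 = 3·8 + 1), so t ≡ 5·7 = 35 ≡ 3 (mod 8).
    Then x = 2 + 5·3 = 17, valid modulo lcm(5, 8) = 40: x ≡ 17 (mod 40).
  Combine with x ≡ 9 (mod 13): since gcd(40, 13) = 1, we get a unique residue mod 520.
    Write x = 17 + 40·t and substitute into x ≡ 9 (mod 13): 40·t ≡ 9 − 17 = -8 (mod 13).
    Reduce coefficients mod 13: 1·t ≡ 5 (mod 13).
    So t ≡ 5 (mod 13).
    Then x = 17 + 40·5 = 217, valid modulo lcm(40, 13) = 520: x ≡ 217 (mod 520).
Verify: 217 mod 5 = 2 ✓, 217 mod 8 = 1 ✓, 217 mod 13 = 9 ✓.

x ≡ 217 (mod 520).


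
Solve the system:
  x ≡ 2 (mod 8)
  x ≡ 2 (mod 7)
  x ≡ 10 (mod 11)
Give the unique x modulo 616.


Moduli 8, 7, 11 are pairwise coprime; by CRT there is a unique solution modulo M = 8 · 7 · 11 = 616.
Solve pairwise, accumulating the modulus:
  Start with x ≡ 2 (mod 8).
  Combine with x ≡ 2 (mod 7): since gcd(8, 7) = 1, we get a unique residue mod 56.
    Write x = 2 + 8·t and substitute into x ≡ 2 (mod 7): 8·t ≡ 2 − 2 = 0 (mod 7).
    Reduce coefficients mod 7: 1·t ≡ 0 (mod 7).
    So t ≡ 0 (mod 7).
    Then x = 2 + 8·0 = 2, valid modulo lcm(8, 7) = 56: x ≡ 2 (mod 56).
  Combine with x ≡ 10 (mod 11): since gcd(56, 11) = 1, we get a unique residue mod 616.
    Write x = 2 + 56·t and substitute into x ≡ 10 (mod 11): 56·t ≡ 10 − 2 = 8 (mod 11).
    Reduce coefficients mod 11: 1·t ≡ 8 (mod 11).
    So t ≡ 8 (mod 11).
    Then x = 2 + 56·8 = 450, valid modulo lcm(56, 11) = 616: x ≡ 450 (mod 616).
Verify: 450 mod 8 = 2 ✓, 450 mod 7 = 2 ✓, 450 mod 11 = 10 ✓.

x ≡ 450 (mod 616).


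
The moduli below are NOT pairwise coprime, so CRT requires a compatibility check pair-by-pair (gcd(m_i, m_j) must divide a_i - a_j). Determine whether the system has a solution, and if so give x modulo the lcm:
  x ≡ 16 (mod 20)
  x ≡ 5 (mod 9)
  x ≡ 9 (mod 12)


Moduli 20, 9, 12 are not pairwise coprime, so CRT works modulo lcm(m_i) when all pairwise compatibility conditions hold.
Pairwise compatibility: gcd(m_i, m_j) must divide a_i - a_j for every pair.
Merge one congruence at a time:
  Start: x ≡ 16 (mod 20).
  Combine with x ≡ 5 (mod 9): gcd(20, 9) = 1; 5 - 16 = -11, which IS divisible by 1, so compatible.
    Write x = 16 + 20·t and substitute into x ≡ 5 (mod 9): 20·t ≡ 5 − 16 = -11 (mod 9).
    Reduce coefficients mod 9: 2·t ≡ 7 (mod 9).
    The inverse of 2 mod 9 is 5 (since 2·5 = 10 = 1·9 + 1), so t ≡ 5·7 = 35 ≡ 8 (mod 9).
    Then x = 16 + 20·8 = 176, valid modulo lcm(20, 9) = 180: x ≡ 176 (mod 180).
  Combine with x ≡ 9 (mod 12): gcd(180, 12) = 12, and 9 - 176 = -167 is NOT divisible by 12.
    ⇒ system is inconsistent (no integer solution).

No solution (the system is inconsistent).


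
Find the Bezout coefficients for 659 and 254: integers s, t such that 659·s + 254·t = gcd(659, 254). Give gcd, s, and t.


Euclidean algorithm on (659, 254) — divide until remainder is 0:
  659 = 2 · 254 + 151
  254 = 1 · 151 + 103
  151 = 1 · 103 + 48
  103 = 2 · 48 + 7
  48 = 6 · 7 + 6
  7 = 1 · 6 + 1
  6 = 6 · 1 + 0
gcd(659, 254) = 1.
Track Bezout coefficients alongside the remainders: start with r₀ = 659 = a·1 + b·0 (s = 1, t = 0) and r₁ = 254 = a·0 + b·1 (s = 0, t = 1); each new remainder r_{k+1} = r_{k-1} − q_k·r_k inherits s_{k+1} = s_{k-1} − q_k·s_k, t_{k+1} = t_{k-1} − q_k·t_k, so r_k = a·s_k + b·t_k at every step:
  q = 2: r = 151, s = 1 − 2·0 = 1, t = 0 − 2·1 = -2  (check: 659·1 + 254·(-2) = 151)
  q = 1: r = 103, s = 0 − 1·1 = -1, t = 1 − 1·(-2) = 3  (check: 659·(-1) + 254·3 = 103)
  q = 1: r = 48, s = 1 − 1·(-1) = 2, t = -2 − 1·3 = -5  (check: 659·2 + 254·(-5) = 48)
  q = 2: r = 7, s = -1 − 2·2 = -5, t = 3 − 2·(-5) = 13  (check: 659·(-5) + 254·13 = 7)
  q = 6: r = 6, s = 2 − 6·(-5) = 32, t = -5 − 6·13 = -83  (check: 659·32 + 254·(-83) = 6)
  q = 1: r = 1, s = -5 − 1·32 = -37, t = 13 − 1·(-83) = 96  (check: 659·(-37) + 254·96 = 1)
The row with r = 1 (the gcd) gives the Bezout coefficients s = -37, t = 96.
Result: 659 · (-37) + 254 · (96) = 1.

gcd(659, 254) = 1; s = -37, t = 96 (check: 659·(-37) + 254·96 = 1).


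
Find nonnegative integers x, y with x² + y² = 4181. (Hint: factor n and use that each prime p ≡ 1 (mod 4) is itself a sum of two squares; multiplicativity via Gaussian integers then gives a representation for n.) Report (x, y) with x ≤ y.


Step 1: Factor n = 4181 = 37 · 113.
Step 2: Check the mod-4 condition on each prime factor: 37 ≡ 1 (mod 4), exponent 1; 113 ≡ 1 (mod 4), exponent 1.
All primes ≡ 3 (mod 4) appear to even exponent (or don't appear), so by the two-squares theorem n IS expressible as a sum of two squares.
Step 3: Build a representation. Here n = 37 · 113 is a product of primes ≡ 1 (mod 4). Each prime p ≡ 1 (mod 4) is itself a sum of two squares; find a² by testing p − a² for a perfect square:
  37: 37 − 1² = 36 = 6² ⇒ 37 = 1² + 6².
  113: 113 − 1² = 112, 113 − 2² = 109, 113 − 3² = 104, 113 − 4² = 97, 113 − 5² = 88, 113 − 6² = 77, 113 − 7² = 64 = 8² ⇒ 113 = 7² + 8².
  Combine using the Brahmagupta–Fibonacci identity (a² + b²)(c² + d²) = (ac − bd)² + (ad + bc)² = (ac + bd)² + (ad − bc)²:
  37 · 113 = 4181: from (1² + 6²)(7² + 8²), take (1·7 − 6·8, 1·8 + 6·7) = (7 − 48, 8 + 42) = (-41, 50); dropping signs (only squares matter) gives (41, 50); check 41² + 50² = 1681 + 2500 = 4181 ✓.
Step 4: Order so x ≤ y and verify: 41² + 50² = 1681 + 2500 = 4181 = n. ✓

n = 4181 = 41² + 50² (one valid representation with x ≤ y).


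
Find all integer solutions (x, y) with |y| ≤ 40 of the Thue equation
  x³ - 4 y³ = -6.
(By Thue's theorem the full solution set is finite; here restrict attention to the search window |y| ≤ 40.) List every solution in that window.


The equation is x³ - 4y³ = -6. For fixed y, x³ = 4·y³ − 6, so a solution requires the RHS to be a perfect cube.
Strategy: iterate y from -40 to 40, compute RHS = 4·y³ − 6, and check whether it is a (positive or negative) perfect cube.
Check small values of y:
  y = 0: RHS = -6 is not a perfect cube.
  y = 1: RHS = -2 is not a perfect cube.
  y = -1: RHS = -10 is not a perfect cube.
  y = 2: RHS = 26 is not a perfect cube.
  y = -2: RHS = -38 is not a perfect cube.
  y = 3: RHS = 102 is not a perfect cube.
  y = -3: RHS = -114 is not a perfect cube.
Continuing the search up to |y| = 40 finds no solutions either.
No (x, y) in the scanned range satisfies the equation.

No integer solutions with |y| ≤ 40.


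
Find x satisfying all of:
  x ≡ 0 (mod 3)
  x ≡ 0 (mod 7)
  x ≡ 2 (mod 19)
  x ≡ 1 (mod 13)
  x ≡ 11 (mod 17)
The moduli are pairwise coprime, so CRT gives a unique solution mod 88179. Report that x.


Product of moduli M = 3 · 7 · 19 · 13 · 17 = 88179.
Merge one congruence at a time:
  Start: x ≡ 0 (mod 3).
  Combine with x ≡ 0 (mod 7); new modulus lcm = 21.
    Write x = 0 + 3·t and substitute into x ≡ 0 (mod 7): 3·t ≡ 0 − 0 = 0 (mod 7).
    The inverse of 3 mod 7 is 5 (since 3·5 = 15 = 2·7 + 1), so t ≡ 5·0 = 0 ≡ 0 (mod 7).
    Then x = 0 + 3·0 = 0, valid modulo lcm(3, 7) = 21: x ≡ 0 (mod 21).
  Combine with x ≡ 2 (mod 19); new modulus lcm = 399.
    Write x = 0 + 21·t and substitute into x ≡ 2 (mod 19): 21·t ≡ 2 − 0 = 2 (mod 19).
    Reduce coefficients mod 19: 2·t ≡ 2 (mod 19).
    The inverse of 2 mod 19 is 10 (since 2·10 = 20 = 1·19 + 1), so t ≡ 10·2 = 20 ≡ 1 (mod 19).
    Then x = 0 + 21·1 = 21, valid modulo lcm(21, 19) = 399: x ≡ 21 (mod 399).
  Combine with x ≡ 1 (mod 13); new modulus lcm = 5187.
    Write x = 21 + 399·t and substitute into x ≡ 1 (mod 13): 399·t ≡ 1 − 21 = -20 (mod 13).
    Reduce coefficients mod 13: 9·t ≡ 6 (mod 13).
    The inverse of 9 mod 13 is 3 (since 9·3 = 27 = 2·13 + 1), so t ≡ 3·6 = 18 ≡ 5 (mod 13).
    Then x = 21 + 399·5 = 2016, valid modulo lcm(399, 13) = 5187: x ≡ 2016 (mod 5187).
  Combine with x ≡ 11 (mod 17); new modulus lcm = 88179.
    Write x = 2016 + 5187·t and substitute into x ≡ 11 (mod 17): 5187·t ≡ 11 − 2016 = -2005 (mod 17).
    Reduce coefficients mod 17: 2·t ≡ 1 (mod 17).
    The inverse of 2 mod 17 is 9 (since 2·9 = 18 = 1·17 + 1), so t ≡ 9·1 = 9 ≡ 9 (mod 17).
    Then x = 2016 + 5187·9 = 48699, valid modulo lcm(5187, 17) = 88179: x ≡ 48699 (mod 88179).
Verify against each original: 48699 mod 3 = 0, 48699 mod 7 = 0, 48699 mod 19 = 2, 48699 mod 13 = 1, 48699 mod 17 = 11.

x ≡ 48699 (mod 88179).


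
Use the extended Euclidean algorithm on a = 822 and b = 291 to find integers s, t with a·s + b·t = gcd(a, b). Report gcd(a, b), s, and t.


Euclidean algorithm on (822, 291) — divide until remainder is 0:
  822 = 2 · 291 + 240
  291 = 1 · 240 + 51
  240 = 4 · 51 + 36
  51 = 1 · 36 + 15
  36 = 2 · 15 + 6
  15 = 2 · 6 + 3
  6 = 2 · 3 + 0
gcd(822, 291) = 3.
Track Bezout coefficients alongside the remainders: start with r₀ = 822 = a·1 + b·0 (s = 1, t = 0) and r₁ = 291 = a·0 + b·1 (s = 0, t = 1); each new remainder r_{k+1} = r_{k-1} − q_k·r_k inherits s_{k+1} = s_{k-1} − q_k·s_k, t_{k+1} = t_{k-1} − q_k·t_k, so r_k = a·s_k + b·t_k at every step:
  q = 2: r = 240, s = 1 − 2·0 = 1, t = 0 − 2·1 = -2  (check: 822·1 + 291·(-2) = 240)
  q = 1: r = 51, s = 0 − 1·1 = -1, t = 1 − 1·(-2) = 3  (check: 822·(-1) + 291·3 = 51)
  q = 4: r = 36, s = 1 − 4·(-1) = 5, t = -2 − 4·3 = -14  (check: 822·5 + 291·(-14) = 36)
  q = 1: r = 15, s = -1 − 1·5 = -6, t = 3 − 1·(-14) = 17  (check: 822·(-6) + 291·17 = 15)
  q = 2: r = 6, s = 5 − 2·(-6) = 17, t = -14 − 2·17 = -48  (check: 822·17 + 291·(-48) = 6)
  q = 2: r = 3, s = -6 − 2·17 = -40, t = 17 − 2·(-48) = 113  (check: 822·(-40) + 291·113 = 3)
The row with r = 3 (the gcd) gives the Bezout coefficients s = -40, t = 113.
Result: 822 · (-40) + 291 · (113) = 3.

gcd(822, 291) = 3; s = -40, t = 113 (check: 822·(-40) + 291·113 = 3).


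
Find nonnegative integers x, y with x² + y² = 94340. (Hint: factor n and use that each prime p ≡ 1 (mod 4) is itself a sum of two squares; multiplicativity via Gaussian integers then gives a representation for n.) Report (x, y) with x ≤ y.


Step 1: Factor n = 94340 = 2^2 · 5 · 53 · 89.
Step 2: Check the mod-4 condition on each prime factor: 2 = 2 (special); 5 ≡ 1 (mod 4), exponent 1; 53 ≡ 1 (mod 4), exponent 1; 89 ≡ 1 (mod 4), exponent 1.
All primes ≡ 3 (mod 4) appear to even exponent (or don't appear), so by the two-squares theorem n IS expressible as a sum of two squares.
Step 3: Build a representation. Group n = k² · m with k = 2 and m = 5 · 53 · 89 = 23585 (a product of primes ≡ 1 (mod 4)); a representation of m scales to one of n via (k·x)² + (k·y)² = k²(x² + y²). Each prime p ≡ 1 (mod 4) is itself a sum of two squares; find a² by testing p − a² for a perfect square:
  5: 5 − 1² = 4 = 2² ⇒ 5 = 1² + 2².
  53: 53 − 1² = 52, 53 − 2² = 49 = 7² ⇒ 53 = 2² + 7².
  89: 89 − 1² = 88, 89 − 2² = 85, 89 − 3² = 80, 89 − 4² = 73, 89 − 5² = 64 = 8² ⇒ 89 = 5² + 8².
  Combine using the Brahmagupta–Fibonacci identity (a² + b²)(c² + d²) = (ac − bd)² + (ad + bc)² = (ac + bd)² + (ad − bc)²:
  5 · 53 = 265: from (1² + 2²)(2² + 7²), take (1·2 − 2·7, 1·7 + 2·2) = (2 − 14, 7 + 4) = (-12, 11); dropping signs (only squares matter) gives (12, 11); check 12² + 11² = 144 + 121 = 265 ✓.
  265 · 89 = 23585: from (12² + 11²)(5² + 8²), take (12·5 − 11·8, 12·8 + 11·5) = (60 − 88, 96 + 55) = (-28, 151); dropping signs (only squares matter) gives (28, 151); check 28² + 151² = 784 + 22801 = 23585 ✓.
  Scale by k = 2: (2·28, 2·151) = (56, 302).
Step 4: Order so x ≤ y and verify: 56² + 302² = 3136 + 91204 = 94340 = n. ✓

n = 94340 = 56² + 302² (one valid representation with x ≤ y).


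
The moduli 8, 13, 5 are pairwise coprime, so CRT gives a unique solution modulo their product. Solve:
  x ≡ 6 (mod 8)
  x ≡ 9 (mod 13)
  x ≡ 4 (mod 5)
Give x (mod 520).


Moduli 8, 13, 5 are pairwise coprime; by CRT there is a unique solution modulo M = 8 · 13 · 5 = 520.
Solve pairwise, accumulating the modulus:
  Start with x ≡ 6 (mod 8).
  Combine with x ≡ 9 (mod 13): since gcd(8, 13) = 1, we get a unique residue mod 104.
    Write x = 6 + 8·t and substitute into x ≡ 9 (mod 13): 8·t ≡ 9 − 6 = 3 (mod 13).
    The inverse of 8 mod 13 is 5 (since 8·5 = 40 = 3·13 + 1), so t ≡ 5·3 = 15 ≡ 2 (mod 13).
    Then x = 6 + 8·2 = 22, valid modulo lcm(8, 13) = 104: x ≡ 22 (mod 104).
  Combine with x ≡ 4 (mod 5): since gcd(104, 5) = 1, we get a unique residue mod 520.
    Write x = 22 + 104·t and substitute into x ≡ 4 (mod 5): 104·t ≡ 4 − 22 = -18 (mod 5).
    Reduce coefficients mod 5: 4·t ≡ 2 (mod 5).
    The inverse of 4 mod 5 is 4 (since 4·4 = 16 = 3·5 + 1), so t ≡ 4·2 = 8 ≡ 3 (mod 5).
    Then x = 22 + 104·3 = 334, valid modulo lcm(104, 5) = 520: x ≡ 334 (mod 520).
Verify: 334 mod 8 = 6 ✓, 334 mod 13 = 9 ✓, 334 mod 5 = 4 ✓.

x ≡ 334 (mod 520).


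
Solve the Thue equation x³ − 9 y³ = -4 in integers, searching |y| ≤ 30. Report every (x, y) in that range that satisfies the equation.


The equation is x³ - 9y³ = -4. For fixed y, x³ = 9·y³ − 4, so a solution requires the RHS to be a perfect cube.
Strategy: iterate y from -30 to 30, compute RHS = 9·y³ − 4, and check whether it is a (positive or negative) perfect cube.
Check small values of y:
  y = 0: RHS = -4 is not a perfect cube.
  y = 1: RHS = 5 is not a perfect cube.
  y = -1: RHS = -13 is not a perfect cube.
  y = 2: RHS = 68 is not a perfect cube.
  y = -2: RHS = -76 is not a perfect cube.
  y = 3: RHS = 239 is not a perfect cube.
  y = -3: RHS = -247 is not a perfect cube.
Continuing the search up to |y| = 30 finds no solutions either.
No (x, y) in the scanned range satisfies the equation.

No integer solutions with |y| ≤ 30.


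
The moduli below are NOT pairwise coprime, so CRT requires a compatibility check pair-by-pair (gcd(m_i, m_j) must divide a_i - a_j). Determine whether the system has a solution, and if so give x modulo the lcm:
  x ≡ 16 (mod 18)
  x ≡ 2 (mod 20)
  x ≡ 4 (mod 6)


Moduli 18, 20, 6 are not pairwise coprime, so CRT works modulo lcm(m_i) when all pairwise compatibility conditions hold.
Pairwise compatibility: gcd(m_i, m_j) must divide a_i - a_j for every pair.
Merge one congruence at a time:
  Start: x ≡ 16 (mod 18).
  Combine with x ≡ 2 (mod 20): gcd(18, 20) = 2; 2 - 16 = -14, which IS divisible by 2, so compatible.
    Write x = 16 + 18·t and substitute into x ≡ 2 (mod 20): 18·t ≡ 2 − 16 = -14 (mod 20).
    Divide the congruence (and modulus) by g = 2: 9·t ≡ -7 (mod 10).
    Reduce coefficients mod 10: 9·t ≡ 3 (mod 10).
    The inverse of 9 mod 10 is 9 (since 9·9 = 81 = 8·10 + 1), so t ≡ 9·3 = 27 ≡ 7 (mod 10).
    Then x = 16 + 18·7 = 142, valid modulo lcm(18, 20) = 180: x ≡ 142 (mod 180).
  Combine with x ≡ 4 (mod 6): gcd(180, 6) = 6; 4 - 142 = -138, which IS divisible by 6, so compatible.
    Write x = 142 + 180·t and substitute into x ≡ 4 (mod 6): 180·t ≡ 4 − 142 = -138 (mod 6).
    Divide the congruence (and modulus) by g = 6: 30·t ≡ -23 (mod 1).
    Modulo 1 every t works; take t = 0.
    Then x = 142 + 180·0 = 142, valid modulo lcm(180, 6) = 180: x ≡ 142 (mod 180).
Verify: 142 mod 18 = 16, 142 mod 20 = 2, 142 mod 6 = 4.

x ≡ 142 (mod 180).
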